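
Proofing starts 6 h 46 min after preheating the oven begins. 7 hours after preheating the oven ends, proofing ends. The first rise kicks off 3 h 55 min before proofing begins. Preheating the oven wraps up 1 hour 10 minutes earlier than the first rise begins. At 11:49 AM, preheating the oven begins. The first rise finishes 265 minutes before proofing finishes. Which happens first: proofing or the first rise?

Proofing starts at 11:49 AM + 406 min = 6:35 PM.
The first rise starts at 6:35 PM − 235 min = 2:40 PM.
Proofing starts at 6:35 PM and the first rise starts at 2:40 PM, so the first rise is first.

the first rise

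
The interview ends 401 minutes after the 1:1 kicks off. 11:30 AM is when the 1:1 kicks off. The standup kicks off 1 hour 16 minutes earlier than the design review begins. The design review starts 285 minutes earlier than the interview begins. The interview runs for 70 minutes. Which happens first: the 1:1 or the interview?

the 1:1

The interview ends at 11:30 AM + 401 min = 6:11 PM.
The interview starts at 6:11 PM − 70 min = 5:01 PM.
The 1:1 starts at 11:30 AM and the interview starts at 5:01 PM, so the 1:1 is first.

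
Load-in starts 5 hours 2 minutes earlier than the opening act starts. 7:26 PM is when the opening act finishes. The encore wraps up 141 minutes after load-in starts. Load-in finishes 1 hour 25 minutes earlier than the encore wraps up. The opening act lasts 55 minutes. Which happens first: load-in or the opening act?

The opening act starts at 7:26 PM − 55 min = 6:31 PM.
Load-in starts at 6:31 PM − 302 min = 1:29 PM.
Load-in starts at 1:29 PM and the opening act starts at 6:31 PM, so load-in is first.

load-in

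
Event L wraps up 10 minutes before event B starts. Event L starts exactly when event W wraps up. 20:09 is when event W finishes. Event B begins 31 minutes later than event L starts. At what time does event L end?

20:30

Event L starts at 20:09.
Event B starts at 20:09 + 31 min = 20:40.
Event L ends at 20:40 − 10 min = 20:30.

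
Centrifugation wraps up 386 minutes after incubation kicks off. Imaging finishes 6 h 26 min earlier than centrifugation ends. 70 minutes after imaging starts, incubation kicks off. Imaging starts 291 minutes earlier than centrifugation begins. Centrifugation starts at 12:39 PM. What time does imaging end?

Imaging starts at 12:39 PM − 291 min = 7:48 AM.
Incubation starts at 7:48 AM + 70 min = 8:58 AM.
Centrifugation ends at 8:58 AM + 386 min = 3:24 PM.
Imaging ends at 3:24 PM − 386 min = 8:58 AM.

8:58 AM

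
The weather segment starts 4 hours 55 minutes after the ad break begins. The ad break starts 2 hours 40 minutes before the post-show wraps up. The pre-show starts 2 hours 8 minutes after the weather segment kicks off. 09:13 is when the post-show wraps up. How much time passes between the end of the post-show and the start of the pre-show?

4 h 23 min

The ad break starts at 09:13 − 160 min = 06:33.
The weather segment starts at 06:33 + 295 min = 11:28.
The pre-show starts at 11:28 + 128 min = 13:36.
From 09:13 to 13:36 is 4 h 23 min.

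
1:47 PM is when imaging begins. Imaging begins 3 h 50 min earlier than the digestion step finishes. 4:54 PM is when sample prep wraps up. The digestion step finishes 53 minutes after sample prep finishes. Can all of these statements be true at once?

The digestion step ends at 4:54 PM + 53 min = 5:47 PM.
Imaging starts at 5:47 PM − 230 min = 1:57 PM.
But imaging is also said to start at 1:47 PM — a 10-minute conflict.

No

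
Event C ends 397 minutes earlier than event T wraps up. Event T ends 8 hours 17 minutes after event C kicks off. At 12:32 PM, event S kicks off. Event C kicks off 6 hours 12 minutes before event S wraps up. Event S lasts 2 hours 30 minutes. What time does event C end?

Event S ends at 12:32 PM + 150 min = 3:02 PM.
Event C starts at 3:02 PM − 372 min = 8:50 AM.
Event T ends at 8:50 AM + 497 min = 5:07 PM.
Event C ends at 5:07 PM − 397 min = 10:30 AM.

10:30 AM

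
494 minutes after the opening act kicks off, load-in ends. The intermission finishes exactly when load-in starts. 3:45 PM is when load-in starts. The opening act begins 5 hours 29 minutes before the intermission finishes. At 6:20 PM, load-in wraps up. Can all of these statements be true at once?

The intermission ends at 3:45 PM.
The opening act starts at 3:45 PM − 329 min = 10:16 AM.
Load-in ends at 10:16 AM + 494 min = 6:30 PM.
But load-in is also said to end at 6:20 PM — a 10-minute conflict.

No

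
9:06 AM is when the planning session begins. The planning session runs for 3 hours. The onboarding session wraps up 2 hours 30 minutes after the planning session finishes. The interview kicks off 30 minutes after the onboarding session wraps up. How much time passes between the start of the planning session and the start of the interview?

360 minutes

The planning session ends at 9:06 AM + 180 min = 12:06 PM.
The onboarding session ends at 12:06 PM + 150 min = 2:36 PM.
The interview starts at 2:36 PM + 30 min = 3:06 PM.
From 9:06 AM to 3:06 PM is 360 minutes.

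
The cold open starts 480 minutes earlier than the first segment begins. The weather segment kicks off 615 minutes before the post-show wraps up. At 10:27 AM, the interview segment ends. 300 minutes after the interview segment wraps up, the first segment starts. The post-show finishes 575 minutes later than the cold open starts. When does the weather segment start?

6:47 AM

The first segment starts at 10:27 AM + 300 min = 3:27 PM.
The cold open starts at 3:27 PM − 480 min = 7:27 AM.
The post-show ends at 7:27 AM + 575 min = 5:02 PM.
The weather segment starts at 5:02 PM − 615 min = 6:47 AM.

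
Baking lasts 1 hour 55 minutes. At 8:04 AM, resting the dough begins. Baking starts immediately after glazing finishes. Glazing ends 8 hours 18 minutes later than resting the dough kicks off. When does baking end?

Glazing ends at 8:04 AM + 498 min = 4:22 PM.
So baking starts at 4:22 PM.
Baking ends at 4:22 PM + 115 min = 6:17 PM.

6:17 PM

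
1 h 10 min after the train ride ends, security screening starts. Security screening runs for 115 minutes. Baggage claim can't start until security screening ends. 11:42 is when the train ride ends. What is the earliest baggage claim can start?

Security screening starts at 11:42 + 70 min = 12:52.
Security screening ends at 12:52 + 115 min = 14:47.
Baggage claim is bounded by security screening, so the earliest it can start is 14:47.

14:47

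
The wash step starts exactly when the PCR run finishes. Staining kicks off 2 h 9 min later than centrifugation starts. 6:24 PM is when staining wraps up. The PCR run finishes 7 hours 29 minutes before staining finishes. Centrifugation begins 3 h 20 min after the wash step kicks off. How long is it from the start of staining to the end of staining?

120 minutes

The PCR run ends at 6:24 PM − 449 min = 10:55 AM.
So the wash step starts at 10:55 AM.
Centrifugation starts at 10:55 AM + 200 min = 2:15 PM.
Staining starts at 2:15 PM + 129 min = 4:24 PM.
From 4:24 PM to 6:24 PM is 120 minutes.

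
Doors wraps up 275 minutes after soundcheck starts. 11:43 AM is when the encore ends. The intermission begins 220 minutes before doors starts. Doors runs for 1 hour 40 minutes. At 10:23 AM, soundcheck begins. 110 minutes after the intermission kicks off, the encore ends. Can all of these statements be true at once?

No

Doors ends at 10:23 AM + 275 min = 2:58 PM.
Doors starts at 2:58 PM − 100 min = 1:18 PM.
The intermission starts at 1:18 PM − 220 min = 9:38 AM.
The encore ends at 9:38 AM + 110 min = 11:28 AM.
But the encore is also said to end at 11:43 AM — a 15-minute conflict.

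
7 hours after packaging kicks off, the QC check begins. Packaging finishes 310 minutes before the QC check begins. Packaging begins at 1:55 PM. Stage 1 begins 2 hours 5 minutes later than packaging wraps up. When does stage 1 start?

5:50 PM

The QC check starts at 1:55 PM + 420 min = 8:55 PM.
Packaging ends at 8:55 PM − 310 min = 3:45 PM.
Stage 1 starts at 3:45 PM + 125 min = 5:50 PM.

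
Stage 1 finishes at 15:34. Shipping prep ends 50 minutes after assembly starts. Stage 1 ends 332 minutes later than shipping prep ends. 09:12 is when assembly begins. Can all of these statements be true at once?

Shipping prep ends at 09:12 + 50 min = 10:02.
Stage 1 ends at 10:02 + 332 min = 15:34.
That matches the stated 15:34, so the schedule is consistent.

Yes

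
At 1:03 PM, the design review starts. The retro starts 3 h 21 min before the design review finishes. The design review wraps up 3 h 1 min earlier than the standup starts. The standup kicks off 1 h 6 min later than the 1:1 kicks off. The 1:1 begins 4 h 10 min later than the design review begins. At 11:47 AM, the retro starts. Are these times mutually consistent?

No

The 1:1 starts at 1:03 PM + 250 min = 5:13 PM.
The standup starts at 5:13 PM + 66 min = 6:19 PM.
The design review ends at 6:19 PM − 181 min = 3:18 PM.
The retro starts at 3:18 PM − 201 min = 11:57 AM.
But the retro is also said to start at 11:47 AM — a 10-minute conflict.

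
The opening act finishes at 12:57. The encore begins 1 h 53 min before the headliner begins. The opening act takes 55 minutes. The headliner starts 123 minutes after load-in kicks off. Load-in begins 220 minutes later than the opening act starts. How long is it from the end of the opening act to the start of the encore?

The opening act starts at 12:57 − 55 min = 12:02.
Load-in starts at 12:02 + 220 min = 15:42.
The headliner starts at 15:42 + 123 min = 17:45.
The encore starts at 17:45 − 113 min = 15:52.
From 12:57 to 15:52 is 175 minutes.

175 minutes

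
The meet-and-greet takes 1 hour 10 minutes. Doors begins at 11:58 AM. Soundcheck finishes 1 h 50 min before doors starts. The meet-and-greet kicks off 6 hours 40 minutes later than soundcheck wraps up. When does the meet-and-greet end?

Soundcheck ends at 11:58 AM − 110 min = 10:08 AM.
The meet-and-greet starts at 10:08 AM + 400 min = 4:48 PM.
The meet-and-greet ends at 4:48 PM + 70 min = 5:58 PM.

5:58 PM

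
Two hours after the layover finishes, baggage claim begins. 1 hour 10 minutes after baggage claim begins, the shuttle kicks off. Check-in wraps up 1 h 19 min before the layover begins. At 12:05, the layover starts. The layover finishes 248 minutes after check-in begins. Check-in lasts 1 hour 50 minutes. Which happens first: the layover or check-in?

check-in

Check-in ends at 12:05 − 79 min = 10:46.
Check-in starts at 10:46 − 110 min = 08:56.
The layover starts at 12:05 and check-in starts at 08:56, so check-in is first.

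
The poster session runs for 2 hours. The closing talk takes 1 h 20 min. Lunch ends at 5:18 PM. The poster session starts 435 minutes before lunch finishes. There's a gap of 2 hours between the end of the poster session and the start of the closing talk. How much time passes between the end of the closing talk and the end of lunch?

The poster session starts at 5:18 PM − 435 min = 10:03 AM.
The poster session ends at 10:03 AM + 120 min = 12:03 PM.
The closing talk starts at 12:03 PM + 120 min = 2:03 PM.
The closing talk ends at 2:03 PM + 80 min = 3:23 PM.
From 3:23 PM to 5:18 PM is 1 hour 55 minutes.

1 hour 55 minutes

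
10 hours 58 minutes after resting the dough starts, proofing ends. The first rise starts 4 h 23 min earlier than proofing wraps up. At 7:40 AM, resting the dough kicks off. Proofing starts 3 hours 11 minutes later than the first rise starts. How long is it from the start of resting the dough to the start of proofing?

Proofing ends at 7:40 AM + 658 min = 6:38 PM.
The first rise starts at 6:38 PM − 263 min = 2:15 PM.
Proofing starts at 2:15 PM + 191 min = 5:26 PM.
From 7:40 AM to 5:26 PM is 586 minutes.

586 minutes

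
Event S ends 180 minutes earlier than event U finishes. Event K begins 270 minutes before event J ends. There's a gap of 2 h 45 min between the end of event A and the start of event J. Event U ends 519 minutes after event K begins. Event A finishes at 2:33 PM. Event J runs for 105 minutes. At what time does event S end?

8:12 PM

Event J starts at 2:33 PM + 165 min = 5:18 PM.
Event J ends at 5:18 PM + 105 min = 7:03 PM.
Event K starts at 7:03 PM − 270 min = 2:33 PM.
Event U ends at 2:33 PM + 519 min = 11:12 PM.
Event S ends at 11:12 PM − 180 min = 8:12 PM.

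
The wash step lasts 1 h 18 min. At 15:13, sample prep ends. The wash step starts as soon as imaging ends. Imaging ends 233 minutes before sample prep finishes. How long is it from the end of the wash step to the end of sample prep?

Imaging ends at 15:13 − 233 min = 11:20.
So the wash step starts at 11:20.
The wash step ends at 11:20 + 78 min = 12:38.
From 12:38 to 15:13 is 155 minutes.

155 minutes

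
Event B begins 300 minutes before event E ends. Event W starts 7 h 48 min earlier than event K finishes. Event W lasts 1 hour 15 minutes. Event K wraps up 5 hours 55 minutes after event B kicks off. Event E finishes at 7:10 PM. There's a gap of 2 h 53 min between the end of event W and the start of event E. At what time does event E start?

4:25 PM

Event B starts at 7:10 PM − 300 min = 2:10 PM.
Event K ends at 2:10 PM + 355 min = 8:05 PM.
Event W starts at 8:05 PM − 468 min = 12:17 PM.
Event W ends at 12:17 PM + 75 min = 1:32 PM.
Event E starts at 1:32 PM + 173 min = 4:25 PM.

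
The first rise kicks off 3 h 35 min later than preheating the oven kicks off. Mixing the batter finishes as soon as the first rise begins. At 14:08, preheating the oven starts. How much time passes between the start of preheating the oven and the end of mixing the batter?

The first rise starts at 14:08 + 215 min = 17:43.
So mixing the batter ends at 17:43.
From 14:08 to 17:43 is 215 minutes.

215 minutes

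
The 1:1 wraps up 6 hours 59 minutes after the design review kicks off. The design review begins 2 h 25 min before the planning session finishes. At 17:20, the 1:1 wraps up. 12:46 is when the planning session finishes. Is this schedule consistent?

Yes

The design review starts at 12:46 − 145 min = 10:21.
The 1:1 ends at 10:21 + 419 min = 17:20.
That matches the stated 17:20, so the schedule is consistent.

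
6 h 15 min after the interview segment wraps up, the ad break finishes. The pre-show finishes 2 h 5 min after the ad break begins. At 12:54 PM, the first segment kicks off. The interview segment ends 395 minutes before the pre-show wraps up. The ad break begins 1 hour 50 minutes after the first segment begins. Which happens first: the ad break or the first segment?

The ad break starts at 12:54 PM + 110 min = 2:44 PM.
The ad break starts at 2:44 PM and the first segment starts at 12:54 PM, so the first segment is first.

the first segment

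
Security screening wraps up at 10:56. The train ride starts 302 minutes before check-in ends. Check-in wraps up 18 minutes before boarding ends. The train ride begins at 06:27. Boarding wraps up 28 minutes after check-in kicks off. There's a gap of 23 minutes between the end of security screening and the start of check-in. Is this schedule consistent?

Check-in starts at 10:56 + 23 min = 11:19.
Boarding ends at 11:19 + 28 min = 11:47.
Check-in ends at 11:47 − 18 min = 11:29.
The train ride starts at 11:29 − 302 min = 06:27.
That matches the stated 06:27, so the schedule is consistent.

Yes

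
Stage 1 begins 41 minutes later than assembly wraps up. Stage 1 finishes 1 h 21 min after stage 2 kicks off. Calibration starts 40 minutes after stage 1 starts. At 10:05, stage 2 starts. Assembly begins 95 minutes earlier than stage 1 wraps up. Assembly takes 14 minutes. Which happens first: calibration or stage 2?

stage 2

Stage 1 ends at 10:05 + 81 min = 11:26.
Assembly starts at 11:26 − 95 min = 09:51.
Assembly ends at 09:51 + 14 min = 10:05.
Stage 1 starts at 10:05 + 41 min = 10:46.
Calibration starts at 10:46 + 40 min = 11:26.
Calibration starts at 11:26 and stage 2 starts at 10:05, so stage 2 is first.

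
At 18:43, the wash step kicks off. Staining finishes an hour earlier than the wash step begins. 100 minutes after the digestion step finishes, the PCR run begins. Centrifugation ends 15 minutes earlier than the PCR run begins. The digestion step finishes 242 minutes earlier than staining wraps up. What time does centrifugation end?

Staining ends at 18:43 − 60 min = 17:43.
The digestion step ends at 17:43 − 242 min = 13:41.
The PCR run starts at 13:41 + 100 min = 15:21.
Centrifugation ends at 15:21 − 15 min = 15:06.

15:06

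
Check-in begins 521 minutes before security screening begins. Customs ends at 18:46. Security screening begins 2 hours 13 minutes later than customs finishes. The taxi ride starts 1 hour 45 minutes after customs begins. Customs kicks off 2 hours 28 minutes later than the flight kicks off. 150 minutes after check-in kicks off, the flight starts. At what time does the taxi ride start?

19:01

Security screening starts at 18:46 + 133 min = 20:59.
Check-in starts at 20:59 − 521 min = 12:18.
The flight starts at 12:18 + 150 min = 14:48.
Customs starts at 14:48 + 148 min = 17:16.
The taxi ride starts at 17:16 + 105 min = 19:01.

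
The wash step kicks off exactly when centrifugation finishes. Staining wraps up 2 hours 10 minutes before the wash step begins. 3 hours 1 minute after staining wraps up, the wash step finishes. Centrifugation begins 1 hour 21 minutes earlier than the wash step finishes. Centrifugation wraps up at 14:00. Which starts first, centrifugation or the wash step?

centrifugation

The wash step starts at 14:00.
Staining ends at 14:00 − 130 min = 11:50.
The wash step ends at 11:50 + 181 min = 14:51.
Centrifugation starts at 14:51 − 81 min = 13:30.
Centrifugation starts at 13:30 and the wash step starts at 14:00, so centrifugation is first.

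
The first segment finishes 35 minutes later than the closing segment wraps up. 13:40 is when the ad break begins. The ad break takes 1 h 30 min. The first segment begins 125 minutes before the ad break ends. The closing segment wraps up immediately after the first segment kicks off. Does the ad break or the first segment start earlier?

The ad break ends at 13:40 + 90 min = 15:10.
The first segment starts at 15:10 − 125 min = 13:05.
The ad break starts at 13:40 and the first segment starts at 13:05, so the first segment is first.

the first segment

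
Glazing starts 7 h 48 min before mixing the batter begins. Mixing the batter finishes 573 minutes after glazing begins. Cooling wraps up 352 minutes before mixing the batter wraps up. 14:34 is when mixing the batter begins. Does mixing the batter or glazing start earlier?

glazing

Glazing starts at 14:34 − 468 min = 06:46.
Mixing the batter starts at 14:34 and glazing starts at 06:46, so glazing is first.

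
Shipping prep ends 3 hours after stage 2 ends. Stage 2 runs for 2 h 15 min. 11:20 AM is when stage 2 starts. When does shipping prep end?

Stage 2 ends at 11:20 AM + 135 min = 1:35 PM.
Shipping prep ends at 1:35 PM + 180 min = 4:35 PM.

4:35 PM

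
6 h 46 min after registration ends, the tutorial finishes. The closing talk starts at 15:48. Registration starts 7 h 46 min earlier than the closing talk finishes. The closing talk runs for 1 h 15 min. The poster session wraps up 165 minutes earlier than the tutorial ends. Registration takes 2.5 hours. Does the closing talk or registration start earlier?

registration

The closing talk ends at 15:48 + 75 min = 17:03.
Registration starts at 17:03 − 466 min = 09:17.
The closing talk starts at 15:48 and registration starts at 09:17, so registration is first.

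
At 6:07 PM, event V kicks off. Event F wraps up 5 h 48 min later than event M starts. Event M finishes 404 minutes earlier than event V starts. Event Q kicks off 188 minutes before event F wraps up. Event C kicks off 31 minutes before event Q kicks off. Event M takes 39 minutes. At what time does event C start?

12:53 PM

Event M ends at 6:07 PM − 404 min = 11:23 AM.
Event M starts at 11:23 AM − 39 min = 10:44 AM.
Event F ends at 10:44 AM + 348 min = 4:32 PM.
Event Q starts at 4:32 PM − 188 min = 1:24 PM.
Event C starts at 1:24 PM − 31 min = 12:53 PM.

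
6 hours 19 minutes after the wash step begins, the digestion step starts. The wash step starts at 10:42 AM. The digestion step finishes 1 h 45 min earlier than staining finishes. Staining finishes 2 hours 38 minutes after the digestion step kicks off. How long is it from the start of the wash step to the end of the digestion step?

432 minutes

The digestion step starts at 10:42 AM + 379 min = 5:01 PM.
Staining ends at 5:01 PM + 158 min = 7:39 PM.
The digestion step ends at 7:39 PM − 105 min = 5:54 PM.
From 10:42 AM to 5:54 PM is 432 minutes.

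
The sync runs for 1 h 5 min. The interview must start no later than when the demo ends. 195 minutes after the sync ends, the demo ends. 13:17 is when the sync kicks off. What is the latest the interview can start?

The sync ends at 13:17 + 65 min = 14:22.
The demo ends at 14:22 + 195 min = 17:37.
The interview is bounded by the demo, so the latest it can start is 17:37.

17:37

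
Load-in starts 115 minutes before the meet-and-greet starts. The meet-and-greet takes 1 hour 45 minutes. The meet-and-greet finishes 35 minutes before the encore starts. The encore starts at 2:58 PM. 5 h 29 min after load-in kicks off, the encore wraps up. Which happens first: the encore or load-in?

The meet-and-greet ends at 2:58 PM − 35 min = 2:23 PM.
The meet-and-greet starts at 2:23 PM − 105 min = 12:38 PM.
Load-in starts at 12:38 PM − 115 min = 10:43 AM.
The encore starts at 2:58 PM and load-in starts at 10:43 AM, so load-in is first.

load-in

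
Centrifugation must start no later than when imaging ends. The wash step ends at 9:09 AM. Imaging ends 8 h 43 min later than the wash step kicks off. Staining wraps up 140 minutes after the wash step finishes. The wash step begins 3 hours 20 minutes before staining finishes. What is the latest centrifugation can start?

Staining ends at 9:09 AM + 140 min = 11:29 AM.
The wash step starts at 11:29 AM − 200 min = 8:09 AM.
Imaging ends at 8:09 AM + 523 min = 4:52 PM.
Centrifugation is bounded by imaging, so the latest it can start is 4:52 PM.

4:52 PM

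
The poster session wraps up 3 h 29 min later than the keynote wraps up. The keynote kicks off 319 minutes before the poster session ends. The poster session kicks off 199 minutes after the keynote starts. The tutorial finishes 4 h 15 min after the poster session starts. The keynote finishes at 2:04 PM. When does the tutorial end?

7:48 PM

The poster session ends at 2:04 PM + 209 min = 5:33 PM.
The keynote starts at 5:33 PM − 319 min = 12:14 PM.
The poster session starts at 12:14 PM + 199 min = 3:33 PM.
The tutorial ends at 3:33 PM + 255 min = 7:48 PM.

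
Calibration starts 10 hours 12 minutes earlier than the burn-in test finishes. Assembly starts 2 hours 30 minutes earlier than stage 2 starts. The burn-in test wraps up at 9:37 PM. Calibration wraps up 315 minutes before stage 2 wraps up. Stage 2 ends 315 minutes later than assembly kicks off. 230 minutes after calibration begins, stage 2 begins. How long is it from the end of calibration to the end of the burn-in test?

Calibration starts at 9:37 PM − 612 min = 11:25 AM.
Stage 2 starts at 11:25 AM + 230 min = 3:15 PM.
Assembly starts at 3:15 PM − 150 min = 12:45 PM.
Stage 2 ends at 12:45 PM + 315 min = 6:00 PM.
Calibration ends at 6:00 PM − 315 min = 12:45 PM.
From 12:45 PM to 9:37 PM is 8 h 52 min.

8 h 52 min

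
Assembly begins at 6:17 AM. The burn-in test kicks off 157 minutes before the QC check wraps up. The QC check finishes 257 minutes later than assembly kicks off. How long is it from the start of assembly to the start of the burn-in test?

100 minutes

The QC check ends at 6:17 AM + 257 min = 10:34 AM.
The burn-in test starts at 10:34 AM − 157 min = 7:57 AM.
From 6:17 AM to 7:57 AM is 100 minutes.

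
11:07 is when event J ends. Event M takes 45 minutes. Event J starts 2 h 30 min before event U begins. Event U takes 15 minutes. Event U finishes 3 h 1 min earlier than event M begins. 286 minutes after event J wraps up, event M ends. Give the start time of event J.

09:22

Event M ends at 11:07 + 286 min = 15:53.
Event M starts at 15:53 − 45 min = 15:08.
Event U ends at 15:08 − 181 min = 12:07.
Event U starts at 12:07 − 15 min = 11:52.
Event J starts at 11:52 − 150 min = 09:22.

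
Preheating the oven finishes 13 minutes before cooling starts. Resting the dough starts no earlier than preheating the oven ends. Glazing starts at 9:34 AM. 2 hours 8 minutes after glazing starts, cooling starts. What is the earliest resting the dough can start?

11:29 AM

Cooling starts at 9:34 AM + 128 min = 11:42 AM.
Preheating the oven ends at 11:42 AM − 13 min = 11:29 AM.
Resting the dough is bounded by preheating the oven, so the earliest it can start is 11:29 AM.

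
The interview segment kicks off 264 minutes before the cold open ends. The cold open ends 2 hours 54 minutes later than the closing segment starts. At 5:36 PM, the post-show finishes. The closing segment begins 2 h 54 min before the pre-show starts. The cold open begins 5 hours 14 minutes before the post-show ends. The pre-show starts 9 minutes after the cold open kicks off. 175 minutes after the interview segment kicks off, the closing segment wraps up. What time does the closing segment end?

The cold open starts at 5:36 PM − 314 min = 12:22 PM.
The pre-show starts at 12:22 PM + 9 min = 12:31 PM.
The closing segment starts at 12:31 PM − 174 min = 9:37 AM.
The cold open ends at 9:37 AM + 174 min = 12:31 PM.
The interview segment starts at 12:31 PM − 264 min = 8:07 AM.
The closing segment ends at 8:07 AM + 175 min = 11:02 AM.

11:02 AM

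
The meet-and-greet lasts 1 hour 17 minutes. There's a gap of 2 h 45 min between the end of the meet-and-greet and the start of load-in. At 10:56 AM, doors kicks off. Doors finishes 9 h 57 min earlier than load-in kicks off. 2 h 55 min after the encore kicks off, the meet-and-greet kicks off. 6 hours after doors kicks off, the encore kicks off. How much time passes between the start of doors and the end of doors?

The encore starts at 10:56 AM + 360 min = 4:56 PM.
The meet-and-greet starts at 4:56 PM + 175 min = 7:51 PM.
The meet-and-greet ends at 7:51 PM + 77 min = 9:08 PM.
Load-in starts at 9:08 PM + 165 min = 11:53 PM.
Doors ends at 11:53 PM − 597 min = 1:56 PM.
From 10:56 AM to 1:56 PM is 3 hours.

3 hours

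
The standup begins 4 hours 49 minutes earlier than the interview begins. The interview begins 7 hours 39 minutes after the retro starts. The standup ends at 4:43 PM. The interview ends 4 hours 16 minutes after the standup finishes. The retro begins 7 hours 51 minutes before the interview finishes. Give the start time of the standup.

3:58 PM

The interview ends at 4:43 PM + 256 min = 8:59 PM.
The retro starts at 8:59 PM − 471 min = 1:08 PM.
The interview starts at 1:08 PM + 459 min = 8:47 PM.
The standup starts at 8:47 PM − 289 min = 3:58 PM.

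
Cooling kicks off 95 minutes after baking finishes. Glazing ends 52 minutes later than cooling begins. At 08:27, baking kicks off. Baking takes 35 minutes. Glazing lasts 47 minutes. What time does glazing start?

Baking ends at 08:27 + 35 min = 09:02.
Cooling starts at 09:02 + 95 min = 10:37.
Glazing ends at 10:37 + 52 min = 11:29.
Glazing starts at 11:29 − 47 min = 10:42.

10:42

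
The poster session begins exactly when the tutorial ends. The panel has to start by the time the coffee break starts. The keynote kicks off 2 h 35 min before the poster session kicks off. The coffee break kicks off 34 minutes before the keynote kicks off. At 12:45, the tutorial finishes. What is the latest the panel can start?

The poster session starts at 12:45.
The keynote starts at 12:45 − 155 min = 10:10.
The coffee break starts at 10:10 − 34 min = 09:36.
The panel is bounded by the coffee break, so the latest it can start is 09:36.

09:36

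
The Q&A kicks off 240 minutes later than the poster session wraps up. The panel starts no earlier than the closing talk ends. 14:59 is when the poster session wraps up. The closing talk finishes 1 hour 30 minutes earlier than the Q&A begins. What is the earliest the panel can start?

The Q&A starts at 14:59 + 240 min = 18:59.
The closing talk ends at 18:59 − 90 min = 17:29.
The panel is bounded by the closing talk, so the earliest it can start is 17:29.

17:29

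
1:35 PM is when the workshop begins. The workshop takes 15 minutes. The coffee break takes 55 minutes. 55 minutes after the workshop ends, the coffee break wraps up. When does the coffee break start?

The workshop ends at 1:35 PM + 15 min = 1:50 PM.
The coffee break ends at 1:50 PM + 55 min = 2:45 PM.
The coffee break starts at 2:45 PM − 55 min = 1:50 PM.

1:50 PM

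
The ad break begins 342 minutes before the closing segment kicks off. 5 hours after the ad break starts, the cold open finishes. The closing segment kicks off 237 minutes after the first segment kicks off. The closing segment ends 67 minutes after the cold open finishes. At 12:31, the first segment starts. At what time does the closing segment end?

The closing segment starts at 12:31 + 237 min = 16:28.
The ad break starts at 16:28 − 342 min = 10:46.
The cold open ends at 10:46 + 300 min = 15:46.
The closing segment ends at 15:46 + 67 min = 16:53.

16:53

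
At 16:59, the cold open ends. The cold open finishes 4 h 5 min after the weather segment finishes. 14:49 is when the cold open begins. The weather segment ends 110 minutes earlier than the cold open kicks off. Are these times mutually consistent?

No

The weather segment ends at 14:49 − 110 min = 12:59.
The cold open ends at 12:59 + 245 min = 17:04.
But the cold open is also said to end at 16:59 — a 5-minute conflict.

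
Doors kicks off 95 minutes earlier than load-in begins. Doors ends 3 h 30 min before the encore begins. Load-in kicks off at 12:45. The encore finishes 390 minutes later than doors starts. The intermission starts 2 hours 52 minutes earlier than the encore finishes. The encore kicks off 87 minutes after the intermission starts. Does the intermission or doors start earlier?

doors

Doors starts at 12:45 − 95 min = 11:10.
The encore ends at 11:10 + 390 min = 17:40.
The intermission starts at 17:40 − 172 min = 14:48.
The intermission starts at 14:48 and doors starts at 11:10, so doors is first.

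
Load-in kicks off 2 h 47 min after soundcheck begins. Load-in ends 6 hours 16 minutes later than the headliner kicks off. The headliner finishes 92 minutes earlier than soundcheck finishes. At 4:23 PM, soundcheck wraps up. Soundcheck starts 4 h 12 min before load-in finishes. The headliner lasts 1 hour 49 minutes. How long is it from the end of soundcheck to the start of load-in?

The headliner ends at 4:23 PM − 92 min = 2:51 PM.
The headliner starts at 2:51 PM − 109 min = 1:02 PM.
Load-in ends at 1:02 PM + 376 min = 7:18 PM.
Soundcheck starts at 7:18 PM − 252 min = 3:06 PM.
Load-in starts at 3:06 PM + 167 min = 5:53 PM.
From 4:23 PM to 5:53 PM is an hour and a half.

an hour and a half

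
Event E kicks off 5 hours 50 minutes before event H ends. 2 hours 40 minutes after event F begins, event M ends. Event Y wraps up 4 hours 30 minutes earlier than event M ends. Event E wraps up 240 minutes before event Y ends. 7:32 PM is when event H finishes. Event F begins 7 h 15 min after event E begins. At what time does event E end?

3:07 PM

Event E starts at 7:32 PM − 350 min = 1:42 PM.
Event F starts at 1:42 PM + 435 min = 8:57 PM.
Event M ends at 8:57 PM + 160 min = 11:37 PM.
Event Y ends at 11:37 PM − 270 min = 7:07 PM.
Event E ends at 7:07 PM − 240 min = 3:07 PM.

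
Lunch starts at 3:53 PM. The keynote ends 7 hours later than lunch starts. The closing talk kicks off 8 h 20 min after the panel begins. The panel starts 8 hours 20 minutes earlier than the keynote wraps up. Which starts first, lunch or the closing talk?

lunch

The keynote ends at 3:53 PM + 420 min = 10:53 PM.
The panel starts at 10:53 PM − 500 min = 2:33 PM.
The closing talk starts at 2:33 PM + 500 min = 10:53 PM.
Lunch starts at 3:53 PM and the closing talk starts at 10:53 PM, so lunch is first.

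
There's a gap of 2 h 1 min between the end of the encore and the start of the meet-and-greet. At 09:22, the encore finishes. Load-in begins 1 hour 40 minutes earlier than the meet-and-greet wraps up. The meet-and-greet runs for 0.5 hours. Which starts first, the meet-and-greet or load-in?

load-in

The meet-and-greet starts at 09:22 + 121 min = 11:23.
The meet-and-greet ends at 11:23 + 30 min = 11:53.
Load-in starts at 11:53 − 100 min = 10:13.
The meet-and-greet starts at 11:23 and load-in starts at 10:13, so load-in is first.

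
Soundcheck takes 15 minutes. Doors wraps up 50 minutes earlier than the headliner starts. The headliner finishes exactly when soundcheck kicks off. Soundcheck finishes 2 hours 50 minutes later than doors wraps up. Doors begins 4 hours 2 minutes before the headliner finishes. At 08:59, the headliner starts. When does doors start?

06:42

Doors ends at 08:59 − 50 min = 08:09.
Soundcheck ends at 08:09 + 170 min = 10:59.
Soundcheck starts at 10:59 − 15 min = 10:44.
So the headliner ends at 10:44.
Doors starts at 10:44 − 242 min = 06:42.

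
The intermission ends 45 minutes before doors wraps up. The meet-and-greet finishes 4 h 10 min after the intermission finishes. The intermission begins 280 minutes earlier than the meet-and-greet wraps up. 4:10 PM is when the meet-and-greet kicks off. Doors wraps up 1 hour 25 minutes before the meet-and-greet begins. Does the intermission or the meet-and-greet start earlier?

the intermission

Doors ends at 4:10 PM − 85 min = 2:45 PM.
The intermission ends at 2:45 PM − 45 min = 2:00 PM.
The meet-and-greet ends at 2:00 PM + 250 min = 6:10 PM.
The intermission starts at 6:10 PM − 280 min = 1:30 PM.
The intermission starts at 1:30 PM and the meet-and-greet starts at 4:10 PM, so the intermission is first.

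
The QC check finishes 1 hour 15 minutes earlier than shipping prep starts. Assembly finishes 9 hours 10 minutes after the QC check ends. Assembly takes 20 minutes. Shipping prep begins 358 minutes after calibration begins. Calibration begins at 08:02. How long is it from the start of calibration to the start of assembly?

813 minutes

Shipping prep starts at 08:02 + 358 min = 14:00.
The QC check ends at 14:00 − 75 min = 12:45.
Assembly ends at 12:45 + 550 min = 21:55.
Assembly starts at 21:55 − 20 min = 21:35.
From 08:02 to 21:35 is 813 minutes.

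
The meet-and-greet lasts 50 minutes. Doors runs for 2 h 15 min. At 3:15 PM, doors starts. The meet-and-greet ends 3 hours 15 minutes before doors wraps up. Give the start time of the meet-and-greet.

Doors ends at 3:15 PM + 135 min = 5:30 PM.
The meet-and-greet ends at 5:30 PM − 195 min = 2:15 PM.
The meet-and-greet starts at 2:15 PM − 50 min = 1:25 PM.

1:25 PM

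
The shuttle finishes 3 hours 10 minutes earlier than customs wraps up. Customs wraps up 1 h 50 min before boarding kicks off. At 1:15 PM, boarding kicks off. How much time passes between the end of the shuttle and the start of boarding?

Customs ends at 1:15 PM − 110 min = 11:25 AM.
The shuttle ends at 11:25 AM − 190 min = 8:15 AM.
From 8:15 AM to 1:15 PM is 5 hours.

5 hours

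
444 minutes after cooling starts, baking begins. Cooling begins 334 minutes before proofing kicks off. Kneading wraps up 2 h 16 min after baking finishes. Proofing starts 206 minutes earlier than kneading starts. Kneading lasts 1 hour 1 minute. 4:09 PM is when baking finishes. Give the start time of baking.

Kneading ends at 4:09 PM + 136 min = 6:25 PM.
Kneading starts at 6:25 PM − 61 min = 5:24 PM.
Proofing starts at 5:24 PM − 206 min = 1:58 PM.
Cooling starts at 1:58 PM − 334 min = 8:24 AM.
Baking starts at 8:24 AM + 444 min = 3:48 PM.

3:48 PM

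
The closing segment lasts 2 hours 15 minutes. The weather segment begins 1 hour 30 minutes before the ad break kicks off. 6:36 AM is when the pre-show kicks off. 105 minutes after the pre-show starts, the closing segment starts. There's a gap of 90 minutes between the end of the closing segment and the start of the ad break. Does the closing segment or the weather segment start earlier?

the closing segment

The closing segment starts at 6:36 AM + 105 min = 8:21 AM.
The closing segment ends at 8:21 AM + 135 min = 10:36 AM.
The ad break starts at 10:36 AM + 90 min = 12:06 PM.
The weather segment starts at 12:06 PM − 90 min = 10:36 AM.
The closing segment starts at 8:21 AM and the weather segment starts at 10:36 AM, so the closing segment is first.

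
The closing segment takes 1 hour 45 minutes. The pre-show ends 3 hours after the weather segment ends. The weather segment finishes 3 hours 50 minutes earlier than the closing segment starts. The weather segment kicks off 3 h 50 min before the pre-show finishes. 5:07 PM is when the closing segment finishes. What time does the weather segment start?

The closing segment starts at 5:07 PM − 105 min = 3:22 PM.
The weather segment ends at 3:22 PM − 230 min = 11:32 AM.
The pre-show ends at 11:32 AM + 180 min = 2:32 PM.
The weather segment starts at 2:32 PM − 230 min = 10:42 AM.

10:42 AM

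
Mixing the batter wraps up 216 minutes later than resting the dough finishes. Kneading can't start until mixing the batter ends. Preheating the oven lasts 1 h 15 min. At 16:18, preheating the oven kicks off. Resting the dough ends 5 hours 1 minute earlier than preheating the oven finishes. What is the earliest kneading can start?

Preheating the oven ends at 16:18 + 75 min = 17:33.
Resting the dough ends at 17:33 − 301 min = 12:32.
Mixing the batter ends at 12:32 + 216 min = 16:08.
Kneading is bounded by mixing the batter, so the earliest it can start is 16:08.

16:08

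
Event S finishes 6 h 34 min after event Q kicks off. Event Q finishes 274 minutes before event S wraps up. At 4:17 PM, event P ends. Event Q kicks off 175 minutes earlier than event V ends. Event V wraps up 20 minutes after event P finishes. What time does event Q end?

3:42 PM

Event V ends at 4:17 PM + 20 min = 4:37 PM.
Event Q starts at 4:37 PM − 175 min = 1:42 PM.
Event S ends at 1:42 PM + 394 min = 8:16 PM.
Event Q ends at 8:16 PM − 274 min = 3:42 PM.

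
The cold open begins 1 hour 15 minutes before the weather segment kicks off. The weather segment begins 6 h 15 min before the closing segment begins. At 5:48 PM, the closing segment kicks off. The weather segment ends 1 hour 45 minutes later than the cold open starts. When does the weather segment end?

The weather segment starts at 5:48 PM − 375 min = 11:33 AM.
The cold open starts at 11:33 AM − 75 min = 10:18 AM.
The weather segment ends at 10:18 AM + 105 min = 12:03 PM.

12:03 PM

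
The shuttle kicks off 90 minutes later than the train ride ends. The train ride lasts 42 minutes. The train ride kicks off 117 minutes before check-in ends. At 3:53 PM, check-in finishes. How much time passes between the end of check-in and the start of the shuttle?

15 minutes

The train ride starts at 3:53 PM − 117 min = 1:56 PM.
The train ride ends at 1:56 PM + 42 min = 2:38 PM.
The shuttle starts at 2:38 PM + 90 min = 4:08 PM.
From 3:53 PM to 4:08 PM is 15 minutes.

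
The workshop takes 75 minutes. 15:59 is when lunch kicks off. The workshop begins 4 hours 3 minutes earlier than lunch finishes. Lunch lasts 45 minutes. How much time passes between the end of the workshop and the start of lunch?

Lunch ends at 15:59 + 45 min = 16:44.
The workshop starts at 16:44 − 243 min = 12:41.
The workshop ends at 12:41 + 75 min = 13:56.
From 13:56 to 15:59 is 2 h 3 min.

2 h 3 min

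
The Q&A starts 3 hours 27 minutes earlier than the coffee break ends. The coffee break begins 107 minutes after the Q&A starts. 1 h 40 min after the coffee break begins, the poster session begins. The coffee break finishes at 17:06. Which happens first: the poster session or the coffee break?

The Q&A starts at 17:06 − 207 min = 13:39.
The coffee break starts at 13:39 + 107 min = 15:26.
The poster session starts at 15:26 + 100 min = 17:06.
The poster session starts at 17:06 and the coffee break starts at 15:26, so the coffee break is first.

the coffee break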